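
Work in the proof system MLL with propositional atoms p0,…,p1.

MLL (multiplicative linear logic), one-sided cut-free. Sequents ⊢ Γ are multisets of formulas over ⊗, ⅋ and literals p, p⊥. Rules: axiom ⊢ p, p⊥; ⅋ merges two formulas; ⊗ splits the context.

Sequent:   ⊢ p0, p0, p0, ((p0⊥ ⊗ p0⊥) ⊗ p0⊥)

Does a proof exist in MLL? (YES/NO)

Derivation trace:
[⊗]  ⊢ p0, p0, p0, ((p0⊥ ⊗ p0⊥) ⊗ p0⊥)
  [⊗]  ⊢ p0, p0, (p0⊥ ⊗ p0⊥)
    [Ax]  ⊢ p0, p0⊥
    [Ax]  ⊢ p0, p0⊥
  [Ax]  ⊢ p0, p0⊥

Result: YES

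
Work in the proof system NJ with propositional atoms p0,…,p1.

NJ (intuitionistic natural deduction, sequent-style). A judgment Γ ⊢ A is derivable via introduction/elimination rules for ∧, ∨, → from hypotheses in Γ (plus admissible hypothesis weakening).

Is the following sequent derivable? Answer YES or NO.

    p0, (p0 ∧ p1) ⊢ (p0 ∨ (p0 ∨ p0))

Proof tree:
[∨I₂] p0, (p0 ∧ p1) ⊢ (p0 ∨ (p0 ∨ p0))
  [∨I₂] p0, (p0 ∧ p1) ⊢ (p0 ∨ p0)
    [Wk] p0, (p0 ∧ p1) ⊢ p0
      [Ax] p0 ⊢ p0

Result: YES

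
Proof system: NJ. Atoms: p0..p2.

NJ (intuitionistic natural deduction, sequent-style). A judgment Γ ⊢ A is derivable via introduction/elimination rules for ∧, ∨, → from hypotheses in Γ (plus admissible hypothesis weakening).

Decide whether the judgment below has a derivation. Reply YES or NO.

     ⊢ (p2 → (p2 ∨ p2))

Derivation (root first):
[→I]  ⊢ (p2 → (p2 ∨ p2))
  [∨I₂] p2 ⊢ (p2 ∨ p2)
    [Ax] p2 ⊢ p2

Result: YES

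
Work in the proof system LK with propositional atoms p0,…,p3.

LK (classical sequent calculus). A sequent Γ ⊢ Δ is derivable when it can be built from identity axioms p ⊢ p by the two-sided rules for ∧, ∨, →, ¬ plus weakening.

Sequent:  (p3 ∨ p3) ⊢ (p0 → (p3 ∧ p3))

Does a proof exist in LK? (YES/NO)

Derivation trace:
[→R] (p3 ∨ p3) ⊢ (p0 → (p3 ∧ p3))
  [∧R] (p3 ∨ p3), p0 ⊢ (p3 ∧ p3)
    [WL] (p3 ∨ p3), p0 ⊢ p3
      [∨L] (p3 ∨ p3) ⊢ p3
        [Ax] p3 ⊢ p3
        [Ax] p3 ⊢ p3
    [∨L] (p3 ∨ p3) ⊢ p3
      [Ax] p3 ⊢ p3
      [Ax] p3 ⊢ p3

Result: YES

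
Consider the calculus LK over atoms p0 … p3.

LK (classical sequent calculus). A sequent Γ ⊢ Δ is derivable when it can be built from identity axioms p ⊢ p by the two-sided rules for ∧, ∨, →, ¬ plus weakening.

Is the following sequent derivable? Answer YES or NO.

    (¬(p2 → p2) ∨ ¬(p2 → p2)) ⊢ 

Derivation (root first):
[∨L] (¬(p2 → p2) ∨ ¬(p2 → p2)) ⊢ 
  [¬L] ¬(p2 → p2) ⊢ 
    [→R]  ⊢ (p2 → p2)
      [Ax] p2 ⊢ p2
  [¬L] ¬(p2 → p2) ⊢ 
    [→R]  ⊢ (p2 → p2)
      [Ax] p2 ⊢ p2

Result: YES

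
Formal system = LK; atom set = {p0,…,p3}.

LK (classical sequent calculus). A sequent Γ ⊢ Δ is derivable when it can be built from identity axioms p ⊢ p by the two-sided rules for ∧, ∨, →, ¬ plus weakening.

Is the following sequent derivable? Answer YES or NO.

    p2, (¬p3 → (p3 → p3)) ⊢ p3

Enumerate valuations to refute Γ ⊢ Δ:
  v=0000: Γ:[p2=F, (¬p3 → (p3 → p3))=T] Δ:[p3=F] refutes=False
  v=0001: Γ:[p2=F, (¬p3 → (p3 → p3))=T] Δ:[p3=T] refutes=False
  v=0010: Γ:[p2=T, (¬p3 → (p3 → p3))=T] Δ:[p3=F] refutes=True  ← countermodel

Result: NO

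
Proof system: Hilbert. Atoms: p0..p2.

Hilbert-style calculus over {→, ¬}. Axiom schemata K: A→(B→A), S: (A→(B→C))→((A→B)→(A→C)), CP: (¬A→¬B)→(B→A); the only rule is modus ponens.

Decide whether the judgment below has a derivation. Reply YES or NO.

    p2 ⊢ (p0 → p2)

Proof tree:
[MP] p2 ⊢ (p0 → p2)
  [K]  ⊢ (p2 → (p0 → p2))
  [MP] p2 ⊢ p2
    [MP] p2 ⊢ (p2 → p2)
      [K]  ⊢ (p2 → (p2 → p2))
      [Hyp] p2 ⊢ p2
    [MP] p2 ⊢ p2
      [MP] p2 ⊢ (p2 → p2)
        [K]  ⊢ (p2 → (p2 → p2))
        [Hyp] p2 ⊢ p2
      [Hyp] p2 ⊢ p2

Result: YES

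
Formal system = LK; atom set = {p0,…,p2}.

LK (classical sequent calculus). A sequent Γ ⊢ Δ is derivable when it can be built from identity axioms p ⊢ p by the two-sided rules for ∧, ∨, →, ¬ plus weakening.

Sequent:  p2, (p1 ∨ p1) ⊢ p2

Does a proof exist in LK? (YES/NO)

Derivation (root first):
[∨L] p2, (p1 ∨ p1) ⊢ p2
  [WL] p2, p1 ⊢ p2
    [Ax] p2 ⊢ p2
  [WL] p2, p1 ⊢ p2
    [Ax] p2 ⊢ p2

Result: YES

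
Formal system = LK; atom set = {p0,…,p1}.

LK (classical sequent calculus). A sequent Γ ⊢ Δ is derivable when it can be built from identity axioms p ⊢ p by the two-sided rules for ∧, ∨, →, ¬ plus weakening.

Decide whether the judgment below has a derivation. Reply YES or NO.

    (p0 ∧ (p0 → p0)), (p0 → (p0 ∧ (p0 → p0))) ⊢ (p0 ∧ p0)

Derivation trace:
[∧R] (p0 ∧ (p0 → p0)), (p0 → (p0 ∧ (p0 → p0))) ⊢ (p0 ∧ p0)
  [→L] (p0 ∧ (p0 → p0)), (p0 → (p0 ∧ (p0 → p0))) ⊢ p0
    [∧L] (p0 ∧ (p0 → p0)) ⊢ p0
      [→L] p0, (p0 → p0) ⊢ p0
        [Ax] p0 ⊢ p0
        [Ax] p0 ⊢ p0
    [∧L] (p0 ∧ (p0 → p0)) ⊢ p0
      [→L] p0, (p0 → p0) ⊢ p0
        [Ax] p0 ⊢ p0
        [Ax] p0 ⊢ p0
  [∧L] (p0 ∧ (p0 → p0)) ⊢ p0
    [→L] p0, (p0 → p0) ⊢ p0
      [Ax] p0 ⊢ p0
      [Ax] p0 ⊢ p0

Result: YES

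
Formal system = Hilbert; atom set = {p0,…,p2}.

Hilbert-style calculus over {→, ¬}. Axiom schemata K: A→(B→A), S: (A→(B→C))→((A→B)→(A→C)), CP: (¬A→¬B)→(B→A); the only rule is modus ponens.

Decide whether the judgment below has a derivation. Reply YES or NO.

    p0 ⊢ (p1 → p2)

Search for a countermodel by truth-table:
  v=000: Γ:[p0=F] Δ:[(p1 → p2)=T] refutes=False
  v=001: Γ:[p0=F] Δ:[(p1 → p2)=T] refutes=False
  v=010: Γ:[p0=F] Δ:[(p1 → p2)=F] refutes=False
  v=011: Γ:[p0=F] Δ:[(p1 → p2)=T] refutes=False
  v=100: Γ:[p0=T] Δ:[(p1 → p2)=T] refutes=False
  v=101: Γ:[p0=T] Δ:[(p1 → p2)=T] refutes=False
  v=110: Γ:[p0=T] Δ:[(p1 → p2)=F] refutes=True  ← countermodel

Result: NO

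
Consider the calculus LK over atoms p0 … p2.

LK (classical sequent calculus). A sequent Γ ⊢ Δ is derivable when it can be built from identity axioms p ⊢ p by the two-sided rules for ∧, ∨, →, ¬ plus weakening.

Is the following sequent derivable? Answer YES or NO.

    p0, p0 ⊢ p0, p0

Derivation (root first):
[WL] p0, p0 ⊢ p0, p0
  [WR] p0 ⊢ p0, p0
    [Ax] p0 ⊢ p0

Result: YES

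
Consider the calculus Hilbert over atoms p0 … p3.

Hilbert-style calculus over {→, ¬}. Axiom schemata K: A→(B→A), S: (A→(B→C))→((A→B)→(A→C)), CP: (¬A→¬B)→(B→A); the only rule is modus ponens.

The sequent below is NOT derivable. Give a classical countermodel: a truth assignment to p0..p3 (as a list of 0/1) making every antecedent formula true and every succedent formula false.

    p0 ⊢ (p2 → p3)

Truth-table refutation:
  v=0000: Γ:[p0=F] Δ:[(p2 → p3)=T] refutes=False
  v=0001: Γ:[p0=F] Δ:[(p2 → p3)=T] refutes=False
  v=0010: Γ:[p0=F] Δ:[(p2 → p3)=F] refutes=False
  v=0011: Γ:[p0=F] Δ:[(p2 → p3)=T] refutes=False
  v=0100: Γ:[p0=F] Δ:[(p2 → p3)=T] refutes=False
  v=0101: Γ:[p0=F] Δ:[(p2 → p3)=T] refutes=False
  v=0110: Γ:[p0=F] Δ:[(p2 → p3)=F] refutes=False
  v=0111: Γ:[p0=F] Δ:[(p2 → p3)=T] refutes=False
  v=1000: Γ:[p0=T] Δ:[(p2 → p3)=T] refutes=False
  v=1001: Γ:[p0=T] Δ:[(p2 → p3)=T] refutes=False
  v=1010: Γ:[p0=T] Δ:[(p2 → p3)=F] refutes=True  ← countermodel

Result: [1, 0, 1, 0]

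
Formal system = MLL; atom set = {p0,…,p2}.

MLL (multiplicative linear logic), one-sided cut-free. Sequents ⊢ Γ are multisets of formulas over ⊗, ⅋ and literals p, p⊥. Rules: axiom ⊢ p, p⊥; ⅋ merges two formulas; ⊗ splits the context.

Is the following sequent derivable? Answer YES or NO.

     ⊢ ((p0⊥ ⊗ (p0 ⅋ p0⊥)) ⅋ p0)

Derivation (root first):
[⅋]  ⊢ ((p0⊥ ⊗ (p0 ⅋ p0⊥)) ⅋ p0)
  [⊗]  ⊢ p0, (p0⊥ ⊗ (p0 ⅋ p0⊥))
    [Ax]  ⊢ p0, p0⊥
    [⅋]  ⊢ (p0 ⅋ p0⊥)
      [Ax]  ⊢ p0, p0⊥

Result: YES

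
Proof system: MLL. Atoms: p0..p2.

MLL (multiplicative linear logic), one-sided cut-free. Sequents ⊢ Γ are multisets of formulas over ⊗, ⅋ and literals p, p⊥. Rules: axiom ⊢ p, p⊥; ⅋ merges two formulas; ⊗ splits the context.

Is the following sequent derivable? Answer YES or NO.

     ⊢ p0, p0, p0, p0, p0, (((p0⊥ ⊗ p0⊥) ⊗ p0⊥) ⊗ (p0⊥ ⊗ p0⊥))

Derivation trace:
[⊗]  ⊢ p0, p0, p0, p0, p0, (((p0⊥ ⊗ p0⊥) ⊗ p0⊥) ⊗ (p0⊥ ⊗ p0⊥))
  [⊗]  ⊢ p0, p0, p0, ((p0⊥ ⊗ p0⊥) ⊗ p0⊥)
    [⊗]  ⊢ p0, p0, (p0⊥ ⊗ p0⊥)
      [Ax]  ⊢ p0, p0⊥
      [Ax]  ⊢ p0, p0⊥
    [Ax]  ⊢ p0, p0⊥
  [⊗]  ⊢ p0, p0, (p0⊥ ⊗ p0⊥)
    [Ax]  ⊢ p0, p0⊥
    [Ax]  ⊢ p0, p0⊥

Result: YES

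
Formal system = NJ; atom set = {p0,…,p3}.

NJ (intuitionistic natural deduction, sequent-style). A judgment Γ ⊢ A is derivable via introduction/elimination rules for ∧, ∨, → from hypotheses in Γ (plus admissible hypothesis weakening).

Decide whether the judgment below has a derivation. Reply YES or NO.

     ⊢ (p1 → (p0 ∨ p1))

Proof tree:
[→I]  ⊢ (p1 → (p0 ∨ p1))
  [∨I₂] p1 ⊢ (p0 ∨ p1)
    [Ax] p1 ⊢ p1

Result: YES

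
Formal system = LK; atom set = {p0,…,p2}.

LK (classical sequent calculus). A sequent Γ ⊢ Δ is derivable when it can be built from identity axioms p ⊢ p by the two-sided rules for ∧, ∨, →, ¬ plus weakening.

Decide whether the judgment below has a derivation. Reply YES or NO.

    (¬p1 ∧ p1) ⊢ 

Derivation (root first):
[∧L] (¬p1 ∧ p1) ⊢ 
  [¬L] p1, ¬p1 ⊢ 
    [Ax] p1 ⊢ p1

Result: YES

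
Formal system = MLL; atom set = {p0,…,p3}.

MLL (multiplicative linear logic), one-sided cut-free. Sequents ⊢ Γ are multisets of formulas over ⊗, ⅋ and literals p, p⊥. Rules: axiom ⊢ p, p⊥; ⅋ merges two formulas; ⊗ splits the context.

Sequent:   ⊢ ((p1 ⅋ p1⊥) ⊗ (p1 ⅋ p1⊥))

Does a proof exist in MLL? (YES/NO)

Proof tree:
[⊗]  ⊢ ((p1 ⅋ p1⊥) ⊗ (p1 ⅋ p1⊥))
  [⅋]  ⊢ (p1 ⅋ p1⊥)
    [Ax]  ⊢ p1, p1⊥
  [⅋]  ⊢ (p1 ⅋ p1⊥)
    [Ax]  ⊢ p1, p1⊥

Result: YES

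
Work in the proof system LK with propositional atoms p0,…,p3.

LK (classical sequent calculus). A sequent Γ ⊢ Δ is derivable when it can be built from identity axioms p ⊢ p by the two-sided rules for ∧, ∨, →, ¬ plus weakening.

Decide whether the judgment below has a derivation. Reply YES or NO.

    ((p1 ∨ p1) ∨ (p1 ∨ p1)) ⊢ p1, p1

Proof tree:
[WR] ((p1 ∨ p1) ∨ (p1 ∨ p1)) ⊢ p1, p1
  [∨L] ((p1 ∨ p1) ∨ (p1 ∨ p1)) ⊢ p1
    [∨L] (p1 ∨ p1) ⊢ p1
      [Ax] p1 ⊢ p1
      [Ax] p1 ⊢ p1
    [∨L] (p1 ∨ p1) ⊢ p1
      [Ax] p1 ⊢ p1
      [Ax] p1 ⊢ p1

Result: YES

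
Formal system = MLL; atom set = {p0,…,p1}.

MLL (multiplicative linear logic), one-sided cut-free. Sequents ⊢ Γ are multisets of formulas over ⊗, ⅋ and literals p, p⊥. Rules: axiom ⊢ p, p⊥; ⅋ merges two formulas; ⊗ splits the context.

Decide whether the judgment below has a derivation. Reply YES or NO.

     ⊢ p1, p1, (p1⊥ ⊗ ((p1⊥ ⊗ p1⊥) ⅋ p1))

Derivation (root first):
[⊗]  ⊢ p1, p1, (p1⊥ ⊗ ((p1⊥ ⊗ p1⊥) ⅋ p1))
  [Ax]  ⊢ p1, p1⊥
  [⅋]  ⊢ p1, ((p1⊥ ⊗ p1⊥) ⅋ p1)
    [⊗]  ⊢ p1, p1, (p1⊥ ⊗ p1⊥)
      [Ax]  ⊢ p1, p1⊥
      [Ax]  ⊢ p1, p1⊥

Result: YES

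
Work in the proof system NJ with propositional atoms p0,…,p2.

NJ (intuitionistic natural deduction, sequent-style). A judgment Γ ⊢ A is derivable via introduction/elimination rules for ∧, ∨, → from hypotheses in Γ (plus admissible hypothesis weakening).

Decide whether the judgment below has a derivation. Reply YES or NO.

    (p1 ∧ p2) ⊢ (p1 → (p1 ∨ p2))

Derivation (root first):
[→I] (p1 ∧ p2) ⊢ (p1 → (p1 ∨ p2))
  [Wk] p1, (p1 ∧ p2) ⊢ (p1 ∨ p2)
    [∨I₁] p1 ⊢ (p1 ∨ p2)
      [Ax] p1 ⊢ p1

Result: YES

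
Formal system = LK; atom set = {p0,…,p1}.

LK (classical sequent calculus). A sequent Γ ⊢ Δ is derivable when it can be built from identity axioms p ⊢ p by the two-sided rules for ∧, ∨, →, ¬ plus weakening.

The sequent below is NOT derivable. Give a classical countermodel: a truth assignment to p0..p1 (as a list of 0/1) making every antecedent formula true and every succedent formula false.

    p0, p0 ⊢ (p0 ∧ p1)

Truth-table refutation:
  v=00: Γ:[p0=F, p0=F] Δ:[(p0 ∧ p1)=F] refutes=False
  v=01: Γ:[p0=F, p0=F] Δ:[(p0 ∧ p1)=F] refutes=False
  v=10: Γ:[p0=T, p0=T] Δ:[(p0 ∧ p1)=F] refutes=True  ← countermodel

Result: [1, 0]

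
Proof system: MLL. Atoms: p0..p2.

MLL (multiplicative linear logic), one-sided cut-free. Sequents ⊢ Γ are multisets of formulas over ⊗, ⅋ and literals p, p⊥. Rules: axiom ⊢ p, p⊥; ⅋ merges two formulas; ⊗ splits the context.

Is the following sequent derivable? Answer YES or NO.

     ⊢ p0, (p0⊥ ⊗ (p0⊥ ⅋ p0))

Derivation (root first):
[⊗]  ⊢ p0, (p0⊥ ⊗ (p0⊥ ⅋ p0))
  [Ax]  ⊢ p0, p0⊥
  [⅋]  ⊢ (p0⊥ ⅋ p0)
    [Ax]  ⊢ p0, p0⊥

Result: YES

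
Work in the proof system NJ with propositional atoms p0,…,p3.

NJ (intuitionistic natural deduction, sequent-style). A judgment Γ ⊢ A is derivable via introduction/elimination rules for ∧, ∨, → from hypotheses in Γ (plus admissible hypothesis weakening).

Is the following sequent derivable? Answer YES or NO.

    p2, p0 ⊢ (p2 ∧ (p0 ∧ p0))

Derivation trace:
[∧I] p2, p0 ⊢ (p2 ∧ (p0 ∧ p0))
  [Ax] p2 ⊢ p2
  [∧I] p0 ⊢ (p0 ∧ p0)
    [Ax] p0 ⊢ p0
    [Ax] p0 ⊢ p0

Result: YES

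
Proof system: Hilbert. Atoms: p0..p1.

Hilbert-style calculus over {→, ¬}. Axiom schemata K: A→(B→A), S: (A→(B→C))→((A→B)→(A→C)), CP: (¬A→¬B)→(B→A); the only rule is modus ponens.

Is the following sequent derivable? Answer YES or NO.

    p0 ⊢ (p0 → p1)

Enumerate valuations to refute Γ ⊢ Δ:
  v=00: Γ:[p0=F] Δ:[(p0 → p1)=T] refutes=False
  v=01: Γ:[p0=F] Δ:[(p0 → p1)=T] refutes=False
  v=10: Γ:[p0=T] Δ:[(p0 → p1)=F] refutes=True  ← countermodel

Result: NO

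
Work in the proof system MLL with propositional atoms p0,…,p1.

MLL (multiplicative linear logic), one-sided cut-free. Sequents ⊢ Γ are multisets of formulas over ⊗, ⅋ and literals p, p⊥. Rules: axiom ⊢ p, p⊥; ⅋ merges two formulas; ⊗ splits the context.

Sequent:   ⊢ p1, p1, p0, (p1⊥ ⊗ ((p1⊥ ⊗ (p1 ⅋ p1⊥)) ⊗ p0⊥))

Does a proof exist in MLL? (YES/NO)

Derivation trace:
[⊗]  ⊢ p1, p1, p0, (p1⊥ ⊗ ((p1⊥ ⊗ (p1 ⅋ p1⊥)) ⊗ p0⊥))
  [Ax]  ⊢ p1, p1⊥
  [⊗]  ⊢ p1, p0, ((p1⊥ ⊗ (p1 ⅋ p1⊥)) ⊗ p0⊥)
    [⊗]  ⊢ p1, (p1⊥ ⊗ (p1 ⅋ p1⊥))
      [Ax]  ⊢ p1, p1⊥
      [⅋]  ⊢ (p1 ⅋ p1⊥)
        [Ax]  ⊢ p1, p1⊥
    [Ax]  ⊢ p0, p0⊥

Result: YES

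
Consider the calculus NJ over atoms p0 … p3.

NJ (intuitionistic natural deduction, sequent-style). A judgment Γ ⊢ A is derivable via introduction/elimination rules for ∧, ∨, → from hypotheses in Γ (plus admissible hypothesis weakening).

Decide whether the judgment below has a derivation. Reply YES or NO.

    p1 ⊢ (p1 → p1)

Derivation (root first):
[→I] p1 ⊢ (p1 → p1)
  [Wk] p1, p1 ⊢ p1
    [Ax] p1 ⊢ p1

Result: YES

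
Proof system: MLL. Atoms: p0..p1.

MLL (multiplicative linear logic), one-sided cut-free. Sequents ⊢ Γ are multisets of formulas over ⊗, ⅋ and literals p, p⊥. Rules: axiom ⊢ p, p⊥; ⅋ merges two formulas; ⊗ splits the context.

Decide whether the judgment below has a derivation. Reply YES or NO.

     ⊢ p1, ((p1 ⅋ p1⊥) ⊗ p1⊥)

Proof tree:
[⊗]  ⊢ p1, ((p1 ⅋ p1⊥) ⊗ p1⊥)
  [⅋]  ⊢ (p1 ⅋ p1⊥)
    [Ax]  ⊢ p1, p1⊥
  [Ax]  ⊢ p1, p1⊥

Result: YES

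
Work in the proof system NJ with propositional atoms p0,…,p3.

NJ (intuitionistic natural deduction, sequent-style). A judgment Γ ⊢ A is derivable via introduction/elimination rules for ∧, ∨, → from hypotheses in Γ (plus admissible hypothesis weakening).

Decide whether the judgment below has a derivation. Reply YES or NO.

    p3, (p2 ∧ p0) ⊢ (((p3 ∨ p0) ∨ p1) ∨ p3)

Proof tree:
[∨I₁] p3, (p2 ∧ p0) ⊢ (((p3 ∨ p0) ∨ p1) ∨ p3)
  [∨I₁] p3, (p2 ∧ p0) ⊢ ((p3 ∨ p0) ∨ p1)
    [∨I₁] p3, (p2 ∧ p0) ⊢ (p3 ∨ p0)
      [Wk] p3, (p2 ∧ p0) ⊢ p3
        [Ax] p3 ⊢ p3

Result: YES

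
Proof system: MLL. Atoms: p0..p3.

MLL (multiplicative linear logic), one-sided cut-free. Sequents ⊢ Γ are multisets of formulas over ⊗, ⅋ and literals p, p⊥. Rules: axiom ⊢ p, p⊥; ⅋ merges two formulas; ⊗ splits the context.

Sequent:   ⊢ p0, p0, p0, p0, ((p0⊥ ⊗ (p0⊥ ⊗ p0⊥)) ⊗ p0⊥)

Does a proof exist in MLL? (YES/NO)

Proof tree:
[⊗]  ⊢ p0, p0, p0, p0, ((p0⊥ ⊗ (p0⊥ ⊗ p0⊥)) ⊗ p0⊥)
  [⊗]  ⊢ p0, p0, p0, (p0⊥ ⊗ (p0⊥ ⊗ p0⊥))
    [Ax]  ⊢ p0, p0⊥
    [⊗]  ⊢ p0, p0, (p0⊥ ⊗ p0⊥)
      [Ax]  ⊢ p0, p0⊥
      [Ax]  ⊢ p0, p0⊥
  [Ax]  ⊢ p0, p0⊥

Result: YES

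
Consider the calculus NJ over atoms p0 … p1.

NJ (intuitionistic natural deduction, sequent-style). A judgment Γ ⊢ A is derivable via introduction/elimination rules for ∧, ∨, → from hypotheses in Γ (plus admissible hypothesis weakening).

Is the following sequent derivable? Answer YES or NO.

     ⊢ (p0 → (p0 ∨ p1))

Derivation (root first):
[→I]  ⊢ (p0 → (p0 ∨ p1))
  [∨I₁] p0 ⊢ (p0 ∨ p1)
    [Ax] p0 ⊢ p0

Result: YES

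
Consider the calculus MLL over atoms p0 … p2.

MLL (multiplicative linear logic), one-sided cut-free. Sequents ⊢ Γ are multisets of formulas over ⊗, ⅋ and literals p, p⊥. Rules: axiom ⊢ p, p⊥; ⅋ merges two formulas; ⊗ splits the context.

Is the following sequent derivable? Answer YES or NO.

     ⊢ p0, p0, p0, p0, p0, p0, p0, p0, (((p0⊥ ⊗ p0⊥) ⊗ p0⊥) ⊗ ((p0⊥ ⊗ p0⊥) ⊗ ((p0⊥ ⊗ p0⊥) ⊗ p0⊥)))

Derivation (root first):
[⊗]  ⊢ p0, p0, p0, p0, p0, p0, p0, p0, (((p0⊥ ⊗ p0⊥) ⊗ p0⊥) ⊗ ((p0⊥ ⊗ p0⊥) ⊗ ((p0⊥ ⊗ p0⊥) ⊗ p0⊥)))
  [⊗]  ⊢ p0, p0, p0, ((p0⊥ ⊗ p0⊥) ⊗ p0⊥)
    [⊗]  ⊢ p0, p0, (p0⊥ ⊗ p0⊥)
      [Ax]  ⊢ p0, p0⊥
      [Ax]  ⊢ p0, p0⊥
    [Ax]  ⊢ p0, p0⊥
  [⊗]  ⊢ p0, p0, p0, p0, p0, ((p0⊥ ⊗ p0⊥) ⊗ ((p0⊥ ⊗ p0⊥) ⊗ p0⊥))
    [⊗]  ⊢ p0, p0, (p0⊥ ⊗ p0⊥)
      [Ax]  ⊢ p0, p0⊥
      [Ax]  ⊢ p0, p0⊥
    [⊗]  ⊢ p0, p0, p0, ((p0⊥ ⊗ p0⊥) ⊗ p0⊥)
      [⊗]  ⊢ p0, p0, (p0⊥ ⊗ p0⊥)
        [Ax]  ⊢ p0, p0⊥
        [Ax]  ⊢ p0, p0⊥
      [Ax]  ⊢ p0, p0⊥

Result: YES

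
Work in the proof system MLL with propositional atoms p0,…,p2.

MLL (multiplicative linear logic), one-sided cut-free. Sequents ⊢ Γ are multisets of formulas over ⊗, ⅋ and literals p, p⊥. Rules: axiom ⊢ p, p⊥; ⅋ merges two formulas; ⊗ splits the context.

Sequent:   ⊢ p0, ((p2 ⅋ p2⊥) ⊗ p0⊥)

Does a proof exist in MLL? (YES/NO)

Derivation (root first):
[⊗]  ⊢ p0, ((p2 ⅋ p2⊥) ⊗ p0⊥)
  [⅋]  ⊢ (p2 ⅋ p2⊥)
    [Ax]  ⊢ p2, p2⊥
  [Ax]  ⊢ p0, p0⊥

Result: YES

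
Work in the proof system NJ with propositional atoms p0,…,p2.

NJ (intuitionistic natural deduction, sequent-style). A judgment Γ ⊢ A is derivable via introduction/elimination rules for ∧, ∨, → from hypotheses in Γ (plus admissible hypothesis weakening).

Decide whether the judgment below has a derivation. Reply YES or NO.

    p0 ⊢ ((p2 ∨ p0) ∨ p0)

Derivation trace:
[∨I₁] p0 ⊢ ((p2 ∨ p0) ∨ p0)
  [∨I₂] p0 ⊢ (p2 ∨ p0)
    [Ax] p0 ⊢ p0

Result: YES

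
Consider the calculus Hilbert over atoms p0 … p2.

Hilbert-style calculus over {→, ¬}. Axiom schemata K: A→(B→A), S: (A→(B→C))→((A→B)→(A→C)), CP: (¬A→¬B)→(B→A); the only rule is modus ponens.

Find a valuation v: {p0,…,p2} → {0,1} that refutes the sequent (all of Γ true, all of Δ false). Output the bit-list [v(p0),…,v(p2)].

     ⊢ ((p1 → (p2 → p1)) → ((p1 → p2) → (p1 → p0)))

Search for a countermodel by truth-table:
  v=000: Γ:[] Δ:[((p1 → (p2 → p1)) → ((p1 → p2) → (p1 → p0)))=T] refutes=False
  v=001: Γ:[] Δ:[((p1 → (p2 → p1)) → ((p1 → p2) → (p1 → p0)))=T] refutes=False
  v=010: Γ:[] Δ:[((p1 → (p2 → p1)) → ((p1 → p2) → (p1 → p0)))=T] refutes=False
  v=011: Γ:[] Δ:[((p1 → (p2 → p1)) → ((p1 → p2) → (p1 → p0)))=F] refutes=True  ← countermodel

Result: [0, 1, 1]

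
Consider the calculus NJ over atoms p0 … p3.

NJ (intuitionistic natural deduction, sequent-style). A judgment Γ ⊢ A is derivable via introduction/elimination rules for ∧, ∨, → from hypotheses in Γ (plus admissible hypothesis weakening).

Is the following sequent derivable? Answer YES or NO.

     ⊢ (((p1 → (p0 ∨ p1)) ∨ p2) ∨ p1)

Derivation trace:
[∨I₁]  ⊢ (((p1 → (p0 ∨ p1)) ∨ p2) ∨ p1)
  [∨I₁]  ⊢ ((p1 → (p0 ∨ p1)) ∨ p2)
    [→I]  ⊢ (p1 → (p0 ∨ p1))
      [∨I₂] p1 ⊢ (p0 ∨ p1)
        [Ax] p1 ⊢ p1

Result: YES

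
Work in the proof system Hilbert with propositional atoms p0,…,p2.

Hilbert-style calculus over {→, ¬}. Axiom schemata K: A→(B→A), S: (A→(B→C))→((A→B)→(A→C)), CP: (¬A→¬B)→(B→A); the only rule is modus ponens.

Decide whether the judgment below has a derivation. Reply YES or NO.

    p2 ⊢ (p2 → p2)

Derivation (root first):
[MP] p2 ⊢ (p2 → p2)
  [K]  ⊢ (p2 → (p2 → p2))
  [MP] p2 ⊢ p2
    [MP] p2 ⊢ (p2 → p2)
      [K]  ⊢ (p2 → (p2 → p2))
      [Hyp] p2 ⊢ p2
    [Hyp] p2 ⊢ p2

Result: YES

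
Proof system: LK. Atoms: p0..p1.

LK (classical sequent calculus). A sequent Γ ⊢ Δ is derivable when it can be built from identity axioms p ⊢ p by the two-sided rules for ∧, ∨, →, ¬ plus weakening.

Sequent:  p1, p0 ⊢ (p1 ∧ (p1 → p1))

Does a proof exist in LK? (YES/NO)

Derivation (root first):
[∧R] p1, p0 ⊢ (p1 ∧ (p1 → p1))
  [Ax] p1 ⊢ p1
  [WL] p0 ⊢ (p1 → p1)
    [→R]  ⊢ (p1 → p1)
      [Ax] p1 ⊢ p1

Result: YES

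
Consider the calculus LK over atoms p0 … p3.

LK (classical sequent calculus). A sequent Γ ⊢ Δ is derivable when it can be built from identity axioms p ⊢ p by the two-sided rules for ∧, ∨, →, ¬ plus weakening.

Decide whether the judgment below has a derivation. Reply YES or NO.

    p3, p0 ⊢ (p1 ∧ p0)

Search for a countermodel by truth-table:
  v=0000: Γ:[p3=F, p0=F] Δ:[(p1 ∧ p0)=F] refutes=False
  v=0001: Γ:[p3=T, p0=F] Δ:[(p1 ∧ p0)=F] refutes=False
  v=0010: Γ:[p3=F, p0=F] Δ:[(p1 ∧ p0)=F] refutes=False
  v=0011: Γ:[p3=T, p0=F] Δ:[(p1 ∧ p0)=F] refutes=False
  v=0100: Γ:[p3=F, p0=F] Δ:[(p1 ∧ p0)=F] refutes=False
  v=0101: Γ:[p3=T, p0=F] Δ:[(p1 ∧ p0)=F] refutes=False
  v=0110: Γ:[p3=F, p0=F] Δ:[(p1 ∧ p0)=F] refutes=False
  v=0111: Γ:[p3=T, p0=F] Δ:[(p1 ∧ p0)=F] refutes=False
  v=1000: Γ:[p3=F, p0=T] Δ:[(p1 ∧ p0)=F] refutes=False
  v=1001: Γ:[p3=T, p0=T] Δ:[(p1 ∧ p0)=F] refutes=True  ← countermodel

Result: NO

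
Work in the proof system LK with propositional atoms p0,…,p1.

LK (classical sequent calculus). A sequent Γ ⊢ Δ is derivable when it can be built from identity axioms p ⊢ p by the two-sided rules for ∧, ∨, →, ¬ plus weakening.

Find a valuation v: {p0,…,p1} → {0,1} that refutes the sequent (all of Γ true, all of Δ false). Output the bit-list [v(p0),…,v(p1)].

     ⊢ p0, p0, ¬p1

Truth-table refutation:
  v=00: Γ:[] Δ:[p0=F, p0=F, ¬p1=T] refutes=False
  v=01: Γ:[] Δ:[p0=F, p0=F, ¬p1=F] refutes=True  ← countermodel

Result: [0, 1]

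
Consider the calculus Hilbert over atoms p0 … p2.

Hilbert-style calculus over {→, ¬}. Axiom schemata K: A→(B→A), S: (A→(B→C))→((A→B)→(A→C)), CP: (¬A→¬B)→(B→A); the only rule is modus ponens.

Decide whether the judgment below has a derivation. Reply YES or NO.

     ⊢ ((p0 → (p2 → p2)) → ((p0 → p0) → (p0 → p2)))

Enumerate valuations to refute Γ ⊢ Δ:
  v=000: Γ:[] Δ:[((p0 → (p2 → p2)) → ((p0 → p0) → (p0 → p2)))=T] refutes=False
  v=001: Γ:[] Δ:[((p0 → (p2 → p2)) → ((p0 → p0) → (p0 → p2)))=T] refutes=False
  v=010: Γ:[] Δ:[((p0 → (p2 → p2)) → ((p0 → p0) → (p0 → p2)))=T] refutes=False
  v=011: Γ:[] Δ:[((p0 → (p2 → p2)) → ((p0 → p0) → (p0 → p2)))=T] refutes=False
  v=100: Γ:[] Δ:[((p0 → (p2 → p2)) → ((p0 → p0) → (p0 → p2)))=F] refutes=True  ← countermodel

Result: NO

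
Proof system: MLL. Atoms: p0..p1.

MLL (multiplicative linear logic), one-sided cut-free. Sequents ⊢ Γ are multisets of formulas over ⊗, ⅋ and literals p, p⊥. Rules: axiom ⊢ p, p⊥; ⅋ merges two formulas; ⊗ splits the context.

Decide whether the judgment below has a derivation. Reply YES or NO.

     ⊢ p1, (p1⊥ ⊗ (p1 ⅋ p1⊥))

Proof tree:
[⊗]  ⊢ p1, (p1⊥ ⊗ (p1 ⅋ p1⊥))
  [Ax]  ⊢ p1, p1⊥
  [⅋]  ⊢ (p1 ⅋ p1⊥)
    [Ax]  ⊢ p1, p1⊥

Result: YES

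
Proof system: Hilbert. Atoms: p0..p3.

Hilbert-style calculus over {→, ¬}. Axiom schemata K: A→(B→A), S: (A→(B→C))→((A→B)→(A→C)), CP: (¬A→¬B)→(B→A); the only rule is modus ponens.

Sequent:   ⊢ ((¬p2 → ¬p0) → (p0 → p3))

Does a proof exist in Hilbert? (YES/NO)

Enumerate valuations to refute Γ ⊢ Δ:
  v=0000: Γ:[] Δ:[((¬p2 → ¬p0) → (p0 → p3))=T] refutes=False
  v=0001: Γ:[] Δ:[((¬p2 → ¬p0) → (p0 → p3))=T] refutes=False
  v=0010: Γ:[] Δ:[((¬p2 → ¬p0) → (p0 → p3))=T] refutes=False
  v=0011: Γ:[] Δ:[((¬p2 → ¬p0) → (p0 → p3))=T] refutes=False
  v=0100: Γ:[] Δ:[((¬p2 → ¬p0) → (p0 → p3))=T] refutes=False
  v=0101: Γ:[] Δ:[((¬p2 → ¬p0) → (p0 → p3))=T] refutes=False
  v=0110: Γ:[] Δ:[((¬p2 → ¬p0) → (p0 → p3))=T] refutes=False
  v=0111: Γ:[] Δ:[((¬p2 → ¬p0) → (p0 → p3))=T] refutes=False
  v=1000: Γ:[] Δ:[((¬p2 → ¬p0) → (p0 → p3))=T] refutes=False
  v=1001: Γ:[] Δ:[((¬p2 → ¬p0) → (p0 → p3))=T] refutes=False
  v=1010: Γ:[] Δ:[((¬p2 → ¬p0) → (p0 → p3))=F] refutes=True  ← countermodel

Result: NO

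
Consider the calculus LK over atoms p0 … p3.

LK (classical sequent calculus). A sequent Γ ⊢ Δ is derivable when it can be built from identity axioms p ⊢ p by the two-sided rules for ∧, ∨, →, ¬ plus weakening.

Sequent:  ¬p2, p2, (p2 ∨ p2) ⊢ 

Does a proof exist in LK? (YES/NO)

Derivation (root first):
[∨L] ¬p2, p2, (p2 ∨ p2) ⊢ 
  [WL] p2, ¬p2, p2 ⊢ 
    [¬L] p2, ¬p2 ⊢ 
      [Ax] p2 ⊢ p2
  [WL] p2, ¬p2, p2 ⊢ 
    [¬L] p2, ¬p2 ⊢ 
      [Ax] p2 ⊢ p2

Result: YES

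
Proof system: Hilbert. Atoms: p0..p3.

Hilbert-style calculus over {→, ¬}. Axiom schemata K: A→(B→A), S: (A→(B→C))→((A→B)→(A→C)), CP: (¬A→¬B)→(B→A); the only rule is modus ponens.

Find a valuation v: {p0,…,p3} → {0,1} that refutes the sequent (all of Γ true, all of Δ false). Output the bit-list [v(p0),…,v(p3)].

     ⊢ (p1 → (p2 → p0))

Truth-table refutation:
  v=0000: Γ:[] Δ:[(p1 → (p2 → p0))=T] refutes=False
  v=0001: Γ:[] Δ:[(p1 → (p2 → p0))=T] refutes=False
  v=0010: Γ:[] Δ:[(p1 → (p2 → p0))=T] refutes=False
  v=0011: Γ:[] Δ:[(p1 → (p2 → p0))=T] refutes=False
  v=0100: Γ:[] Δ:[(p1 → (p2 → p0))=T] refutes=False
  v=0101: Γ:[] Δ:[(p1 → (p2 → p0))=T] refutes=False
  v=0110: Γ:[] Δ:[(p1 → (p2 → p0))=F] refutes=True  ← countermodel

Result: [0, 1, 1, 0]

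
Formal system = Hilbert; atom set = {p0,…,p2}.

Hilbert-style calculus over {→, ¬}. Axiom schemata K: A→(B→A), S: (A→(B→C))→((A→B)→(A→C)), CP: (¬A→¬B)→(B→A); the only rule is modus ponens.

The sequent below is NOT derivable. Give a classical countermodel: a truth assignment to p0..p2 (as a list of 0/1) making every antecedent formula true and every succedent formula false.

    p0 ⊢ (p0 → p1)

Search for a countermodel by truth-table:
  v=000: Γ:[p0=F] Δ:[(p0 → p1)=T] refutes=False
  v=001: Γ:[p0=F] Δ:[(p0 → p1)=T] refutes=False
  v=010: Γ:[p0=F] Δ:[(p0 → p1)=T] refutes=False
  v=011: Γ:[p0=F] Δ:[(p0 → p1)=T] refutes=False
  v=100: Γ:[p0=T] Δ:[(p0 → p1)=F] refutes=True  ← countermodel

Result: [1, 0, 0]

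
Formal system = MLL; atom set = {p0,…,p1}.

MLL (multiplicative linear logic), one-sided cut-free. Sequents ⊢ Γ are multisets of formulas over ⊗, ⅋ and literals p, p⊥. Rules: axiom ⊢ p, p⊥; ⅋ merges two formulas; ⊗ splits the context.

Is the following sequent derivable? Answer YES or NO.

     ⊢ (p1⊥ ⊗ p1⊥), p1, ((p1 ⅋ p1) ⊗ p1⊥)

Proof tree:
[⊗]  ⊢ (p1⊥ ⊗ p1⊥), p1, ((p1 ⅋ p1) ⊗ p1⊥)
  [⅋]  ⊢ (p1⊥ ⊗ p1⊥), (p1 ⅋ p1)
    [⊗]  ⊢ p1, p1, (p1⊥ ⊗ p1⊥)
      [Ax]  ⊢ p1, p1⊥
      [Ax]  ⊢ p1, p1⊥
  [Ax]  ⊢ p1, p1⊥

Result: YES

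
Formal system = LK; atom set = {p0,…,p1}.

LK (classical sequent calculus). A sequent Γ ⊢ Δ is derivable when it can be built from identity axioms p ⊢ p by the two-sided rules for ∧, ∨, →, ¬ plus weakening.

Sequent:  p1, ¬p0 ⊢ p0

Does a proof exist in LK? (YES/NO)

Truth-table refutation:
  v=00: Γ:[p1=F, ¬p0=T] Δ:[p0=F] refutes=False
  v=01: Γ:[p1=T, ¬p0=T] Δ:[p0=F] refutes=True  ← countermodel

Result: NO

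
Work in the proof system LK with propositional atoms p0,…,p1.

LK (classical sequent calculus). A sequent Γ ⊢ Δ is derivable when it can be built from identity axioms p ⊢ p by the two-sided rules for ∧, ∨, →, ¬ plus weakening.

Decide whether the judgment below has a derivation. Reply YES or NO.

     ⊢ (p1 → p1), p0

Derivation (root first):
[WR]  ⊢ (p1 → p1), p0
  [→R]  ⊢ (p1 → p1)
    [Ax] p1 ⊢ p1

Result: YES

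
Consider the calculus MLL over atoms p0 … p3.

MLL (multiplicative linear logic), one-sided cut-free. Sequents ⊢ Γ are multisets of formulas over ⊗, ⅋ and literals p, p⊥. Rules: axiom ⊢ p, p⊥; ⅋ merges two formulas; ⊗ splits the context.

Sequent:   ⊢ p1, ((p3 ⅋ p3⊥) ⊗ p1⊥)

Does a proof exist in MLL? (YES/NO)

Derivation (root first):
[⊗]  ⊢ p1, ((p3 ⅋ p3⊥) ⊗ p1⊥)
  [⅋]  ⊢ (p3 ⅋ p3⊥)
    [Ax]  ⊢ p3, p3⊥
  [Ax]  ⊢ p1, p1⊥

Result: YES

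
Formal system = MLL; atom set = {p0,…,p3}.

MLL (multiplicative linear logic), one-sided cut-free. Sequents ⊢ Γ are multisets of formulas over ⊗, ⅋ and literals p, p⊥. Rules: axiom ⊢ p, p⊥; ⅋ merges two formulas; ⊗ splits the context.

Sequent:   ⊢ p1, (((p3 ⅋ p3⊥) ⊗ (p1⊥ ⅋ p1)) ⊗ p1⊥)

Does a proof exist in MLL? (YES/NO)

Proof tree:
[⊗]  ⊢ p1, (((p3 ⅋ p3⊥) ⊗ (p1⊥ ⅋ p1)) ⊗ p1⊥)
  [⊗]  ⊢ ((p3 ⅋ p3⊥) ⊗ (p1⊥ ⅋ p1))
    [⅋]  ⊢ (p3 ⅋ p3⊥)
      [Ax]  ⊢ p3, p3⊥
    [⅋]  ⊢ (p1⊥ ⅋ p1)
      [Ax]  ⊢ p1, p1⊥
  [Ax]  ⊢ p1, p1⊥

Result: YES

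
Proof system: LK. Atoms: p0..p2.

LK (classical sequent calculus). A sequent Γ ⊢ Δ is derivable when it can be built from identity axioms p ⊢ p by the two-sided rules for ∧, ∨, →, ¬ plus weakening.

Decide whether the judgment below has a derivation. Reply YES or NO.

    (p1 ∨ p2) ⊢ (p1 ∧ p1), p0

Enumerate valuations to refute Γ ⊢ Δ:
  v=000: Γ:[(p1 ∨ p2)=F] Δ:[(p1 ∧ p1)=F, p0=F] refutes=False
  v=001: Γ:[(p1 ∨ p2)=T] Δ:[(p1 ∧ p1)=F, p0=F] refutes=True  ← countermodel

Result: NO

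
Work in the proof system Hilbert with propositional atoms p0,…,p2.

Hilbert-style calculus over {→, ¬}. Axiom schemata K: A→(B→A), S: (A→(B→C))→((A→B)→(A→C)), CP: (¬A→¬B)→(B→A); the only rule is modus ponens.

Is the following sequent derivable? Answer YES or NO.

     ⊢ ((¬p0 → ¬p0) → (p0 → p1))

Search for a countermodel by truth-table:
  v=000: Γ:[] Δ:[((¬p0 → ¬p0) → (p0 → p1))=T] refutes=False
  v=001: Γ:[] Δ:[((¬p0 → ¬p0) → (p0 → p1))=T] refutes=False
  v=010: Γ:[] Δ:[((¬p0 → ¬p0) → (p0 → p1))=T] refutes=False
  v=011: Γ:[] Δ:[((¬p0 → ¬p0) → (p0 → p1))=T] refutes=False
  v=100: Γ:[] Δ:[((¬p0 → ¬p0) → (p0 → p1))=F] refutes=True  ← countermodel

Result: NO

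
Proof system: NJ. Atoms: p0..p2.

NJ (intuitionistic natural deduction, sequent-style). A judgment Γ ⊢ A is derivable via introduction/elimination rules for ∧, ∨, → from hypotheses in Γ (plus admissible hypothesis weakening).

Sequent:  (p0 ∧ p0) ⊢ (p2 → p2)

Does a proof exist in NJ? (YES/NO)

Derivation (root first):
[Wk] (p0 ∧ p0) ⊢ (p2 → p2)
  [→I]  ⊢ (p2 → p2)
    [Ax] p2 ⊢ p2

Result: YES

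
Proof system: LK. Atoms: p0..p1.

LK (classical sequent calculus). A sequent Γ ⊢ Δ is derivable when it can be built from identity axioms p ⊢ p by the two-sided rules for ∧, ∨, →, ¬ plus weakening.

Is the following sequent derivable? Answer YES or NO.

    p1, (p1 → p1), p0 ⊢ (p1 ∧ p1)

Proof tree:
[WL] p1, (p1 → p1), p0 ⊢ (p1 ∧ p1)
  [∧R] p1, (p1 → p1) ⊢ (p1 ∧ p1)
    [→L] p1, (p1 → p1) ⊢ p1
      [Ax] p1 ⊢ p1
      [Ax] p1 ⊢ p1
    [Ax] p1 ⊢ p1

Result: YES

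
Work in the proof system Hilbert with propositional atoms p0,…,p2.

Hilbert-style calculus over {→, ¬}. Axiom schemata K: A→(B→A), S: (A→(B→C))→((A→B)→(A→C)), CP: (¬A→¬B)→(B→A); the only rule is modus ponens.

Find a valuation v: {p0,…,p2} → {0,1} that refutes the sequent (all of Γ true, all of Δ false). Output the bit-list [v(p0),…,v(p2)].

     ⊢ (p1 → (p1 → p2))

Truth-table refutation:
  v=000: Γ:[] Δ:[(p1 → (p1 → p2))=T] refutes=False
  v=001: Γ:[] Δ:[(p1 → (p1 → p2))=T] refutes=False
  v=010: Γ:[] Δ:[(p1 → (p1 → p2))=F] refutes=True  ← countermodel

Result: [0, 1, 0]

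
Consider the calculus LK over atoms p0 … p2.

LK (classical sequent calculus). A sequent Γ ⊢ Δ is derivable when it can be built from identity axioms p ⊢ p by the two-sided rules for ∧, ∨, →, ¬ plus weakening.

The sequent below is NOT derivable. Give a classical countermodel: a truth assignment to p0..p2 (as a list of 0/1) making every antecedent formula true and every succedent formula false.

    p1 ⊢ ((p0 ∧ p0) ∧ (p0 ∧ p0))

Enumerate valuations to refute Γ ⊢ Δ:
  v=000: Γ:[p1=F] Δ:[((p0 ∧ p0) ∧ (p0 ∧ p0))=F] refutes=False
  v=001: Γ:[p1=F] Δ:[((p0 ∧ p0) ∧ (p0 ∧ p0))=F] refutes=False
  v=010: Γ:[p1=T] Δ:[((p0 ∧ p0) ∧ (p0 ∧ p0))=F] refutes=True  ← countermodel

Result: [0, 1, 0]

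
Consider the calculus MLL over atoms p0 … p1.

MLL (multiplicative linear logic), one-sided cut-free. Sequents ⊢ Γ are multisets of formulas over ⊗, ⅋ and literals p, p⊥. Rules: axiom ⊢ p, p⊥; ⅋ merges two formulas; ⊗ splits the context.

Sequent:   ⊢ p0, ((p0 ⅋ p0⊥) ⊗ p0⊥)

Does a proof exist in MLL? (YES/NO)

Derivation trace:
[⊗]  ⊢ p0, ((p0 ⅋ p0⊥) ⊗ p0⊥)
  [⅋]  ⊢ (p0 ⅋ p0⊥)
    [Ax]  ⊢ p0, p0⊥
  [Ax]  ⊢ p0, p0⊥

Result: YES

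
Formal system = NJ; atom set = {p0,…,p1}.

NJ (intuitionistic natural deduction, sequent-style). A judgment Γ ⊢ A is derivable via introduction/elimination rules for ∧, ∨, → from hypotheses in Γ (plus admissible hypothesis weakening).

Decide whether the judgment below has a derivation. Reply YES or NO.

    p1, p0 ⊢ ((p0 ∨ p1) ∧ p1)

Proof tree:
[∧I] p1, p0 ⊢ ((p0 ∨ p1) ∧ p1)
  [∨I₁] p0 ⊢ (p0 ∨ p1)
    [Ax] p0 ⊢ p0
  [Ax] p1 ⊢ p1

Result: YES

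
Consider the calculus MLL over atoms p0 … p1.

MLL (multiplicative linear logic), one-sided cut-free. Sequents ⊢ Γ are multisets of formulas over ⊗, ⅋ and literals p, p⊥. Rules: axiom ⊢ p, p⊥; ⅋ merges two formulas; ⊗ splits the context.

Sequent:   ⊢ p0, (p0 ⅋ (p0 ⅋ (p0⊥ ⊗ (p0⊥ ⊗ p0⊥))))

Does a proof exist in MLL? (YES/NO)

Derivation trace:
[⅋]  ⊢ p0, (p0 ⅋ (p0 ⅋ (p0⊥ ⊗ (p0⊥ ⊗ p0⊥))))
  [⅋]  ⊢ p0, p0, (p0 ⅋ (p0⊥ ⊗ (p0⊥ ⊗ p0⊥)))
    [⊗]  ⊢ p0, p0, p0, (p0⊥ ⊗ (p0⊥ ⊗ p0⊥))
      [Ax]  ⊢ p0, p0⊥
      [⊗]  ⊢ p0, p0, (p0⊥ ⊗ p0⊥)
        [Ax]  ⊢ p0, p0⊥
        [Ax]  ⊢ p0, p0⊥

Result: YES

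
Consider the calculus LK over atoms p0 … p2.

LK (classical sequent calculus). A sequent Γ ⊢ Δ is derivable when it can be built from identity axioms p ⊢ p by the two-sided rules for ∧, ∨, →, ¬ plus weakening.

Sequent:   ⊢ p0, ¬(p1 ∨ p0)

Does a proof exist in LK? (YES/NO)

Enumerate valuations to refute Γ ⊢ Δ:
  v=000: Γ:[] Δ:[p0=F, ¬(p1 ∨ p0)=T] refutes=False
  v=001: Γ:[] Δ:[p0=F, ¬(p1 ∨ p0)=T] refutes=False
  v=010: Γ:[] Δ:[p0=F, ¬(p1 ∨ p0)=F] refutes=True  ← countermodel

Result: NO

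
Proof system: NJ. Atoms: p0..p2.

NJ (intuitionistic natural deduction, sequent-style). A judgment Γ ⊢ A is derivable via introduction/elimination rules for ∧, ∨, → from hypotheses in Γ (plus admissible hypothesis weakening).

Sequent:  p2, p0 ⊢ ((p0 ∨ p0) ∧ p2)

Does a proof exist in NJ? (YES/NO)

Proof tree:
[∧I] p2, p0 ⊢ ((p0 ∨ p0) ∧ p2)
  [∨I₂] p0 ⊢ (p0 ∨ p0)
    [Ax] p0 ⊢ p0
  [Ax] p2 ⊢ p2

Result: YES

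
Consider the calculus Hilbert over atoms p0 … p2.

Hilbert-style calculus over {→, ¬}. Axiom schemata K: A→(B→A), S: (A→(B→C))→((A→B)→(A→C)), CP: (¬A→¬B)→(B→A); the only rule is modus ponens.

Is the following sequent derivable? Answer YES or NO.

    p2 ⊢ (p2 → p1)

Truth-table refutation:
  v=000: Γ:[p2=F] Δ:[(p2 → p1)=T] refutes=False
  v=001: Γ:[p2=T] Δ:[(p2 → p1)=F] refutes=True  ← countermodel

Result: NO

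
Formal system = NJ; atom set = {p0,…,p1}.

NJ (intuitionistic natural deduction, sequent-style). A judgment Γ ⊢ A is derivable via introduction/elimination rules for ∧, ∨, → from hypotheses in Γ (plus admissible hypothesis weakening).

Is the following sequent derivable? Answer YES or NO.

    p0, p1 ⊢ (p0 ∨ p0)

Derivation trace:
[Wk] p0, p1 ⊢ (p0 ∨ p0)
  [∨I₁] p0 ⊢ (p0 ∨ p0)
    [Ax] p0 ⊢ p0

Result: YES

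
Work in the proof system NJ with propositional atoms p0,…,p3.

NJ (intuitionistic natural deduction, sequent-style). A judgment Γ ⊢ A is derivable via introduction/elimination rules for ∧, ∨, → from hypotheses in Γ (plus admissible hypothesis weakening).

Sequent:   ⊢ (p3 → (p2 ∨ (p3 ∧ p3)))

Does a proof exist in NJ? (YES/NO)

Derivation (root first):
[→I]  ⊢ (p3 → (p2 ∨ (p3 ∧ p3)))
  [∨I₂] p3 ⊢ (p2 ∨ (p3 ∧ p3))
    [∧I] p3 ⊢ (p3 ∧ p3)
      [Ax] p3 ⊢ p3
      [Ax] p3 ⊢ p3

Result: YES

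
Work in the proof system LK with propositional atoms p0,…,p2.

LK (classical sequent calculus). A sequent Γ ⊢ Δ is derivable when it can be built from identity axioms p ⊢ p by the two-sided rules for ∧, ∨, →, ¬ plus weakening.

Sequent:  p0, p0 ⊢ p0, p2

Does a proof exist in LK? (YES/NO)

Derivation trace:
[WL] p0, p0 ⊢ p0, p2
  [WR] p0 ⊢ p0, p2
    [Ax] p0 ⊢ p0

Result: YES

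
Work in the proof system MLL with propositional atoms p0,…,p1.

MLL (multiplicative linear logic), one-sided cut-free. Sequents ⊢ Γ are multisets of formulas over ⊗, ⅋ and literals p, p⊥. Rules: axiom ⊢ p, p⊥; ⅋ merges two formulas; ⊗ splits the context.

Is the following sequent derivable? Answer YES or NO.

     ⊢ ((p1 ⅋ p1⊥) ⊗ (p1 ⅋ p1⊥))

Derivation trace:
[⊗]  ⊢ ((p1 ⅋ p1⊥) ⊗ (p1 ⅋ p1⊥))
  [⅋]  ⊢ (p1 ⅋ p1⊥)
    [Ax]  ⊢ p1, p1⊥
  [⅋]  ⊢ (p1 ⅋ p1⊥)
    [Ax]  ⊢ p1, p1⊥

Result: YES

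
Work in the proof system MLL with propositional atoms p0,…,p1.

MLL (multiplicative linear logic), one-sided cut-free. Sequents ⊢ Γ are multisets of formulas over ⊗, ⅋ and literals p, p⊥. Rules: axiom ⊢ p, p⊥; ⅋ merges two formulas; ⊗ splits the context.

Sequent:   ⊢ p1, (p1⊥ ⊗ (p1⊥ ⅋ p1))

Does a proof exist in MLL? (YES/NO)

Derivation (root first):
[⊗]  ⊢ p1, (p1⊥ ⊗ (p1⊥ ⅋ p1))
  [Ax]  ⊢ p1, p1⊥
  [⅋]  ⊢ (p1⊥ ⅋ p1)
    [Ax]  ⊢ p1, p1⊥

Result: YES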